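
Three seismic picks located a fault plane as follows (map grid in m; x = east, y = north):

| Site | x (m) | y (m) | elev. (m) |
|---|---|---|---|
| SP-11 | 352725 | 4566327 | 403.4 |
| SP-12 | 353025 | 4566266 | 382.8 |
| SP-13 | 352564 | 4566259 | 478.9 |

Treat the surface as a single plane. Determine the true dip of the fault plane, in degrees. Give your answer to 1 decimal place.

Let the plane be z = a·x + b·y + c.
SP-12−SP-11: 300a − 61b = −20.6;  SP-13−SP-11: −161a − 68b = 75.5.
Solving gives a = −0.19875, b = −0.63973.
Gradient magnitude |∇z| = √(a² + b²) = √(0.03950 + 0.40926) = 0.66990.
True dip = arctan(0.66990) = 33.8°, dipping toward NNE (azimuth ≈ 017°).

33.8°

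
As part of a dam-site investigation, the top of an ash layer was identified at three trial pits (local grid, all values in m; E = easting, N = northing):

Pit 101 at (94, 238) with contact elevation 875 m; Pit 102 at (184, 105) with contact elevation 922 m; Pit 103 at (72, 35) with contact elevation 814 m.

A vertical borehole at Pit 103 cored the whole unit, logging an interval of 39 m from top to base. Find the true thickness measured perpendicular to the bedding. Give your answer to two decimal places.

Let the plane be z = a·E + b·N + c.
Pit 102−Pit 101: 90a − 133b = 47;  Pit 103−Pit 101: −22a − 203b = −61.
Solving gives a = 0.83289, b = 0.21023.
|∇z| = √(a²+b²) = 0.85901, so dip δ = arctan(0.85901) = 40.66°.
True thickness = vertical thickness × cos δ = 39 × cos 40.66° = 29.58 m.

29.58 m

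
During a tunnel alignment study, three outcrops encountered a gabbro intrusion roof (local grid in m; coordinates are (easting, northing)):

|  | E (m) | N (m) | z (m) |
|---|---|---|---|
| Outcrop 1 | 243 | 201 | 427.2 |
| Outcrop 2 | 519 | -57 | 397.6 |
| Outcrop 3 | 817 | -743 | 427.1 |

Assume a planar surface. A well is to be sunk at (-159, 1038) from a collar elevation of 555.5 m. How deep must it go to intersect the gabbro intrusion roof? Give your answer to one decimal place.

154.8 m

Let the plane be z = a·E + b·N + c.
Outcrop 2−Outcrop 1: 276a − 258b = −29.6;  Outcrop 3−Outcrop 1: 574a − 944b = −0.1.
Solving gives a = −0.248253, b = −0.150845.
Then c = 427.2 − a·243 − b·201 = 517.85.
At (-159, 1038): z_contact = 39.47 − 156.58 + 517.85 = 400.74 m.
Depth below ground = 555.5 − 400.74 = 154.8 m.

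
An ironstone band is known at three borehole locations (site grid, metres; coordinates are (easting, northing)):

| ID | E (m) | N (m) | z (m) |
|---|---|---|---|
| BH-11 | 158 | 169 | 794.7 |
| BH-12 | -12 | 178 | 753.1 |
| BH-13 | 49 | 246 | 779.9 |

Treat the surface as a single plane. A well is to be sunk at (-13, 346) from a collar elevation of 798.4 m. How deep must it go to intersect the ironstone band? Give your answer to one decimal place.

17.6 m

Let the plane be z = a·E + b·N + c.
BH-12−BH-11: −170a + 9b = −41.6;  BH-13−BH-11: −109a + 77b = −14.8.
Solving gives a = 0.25353, b = 0.16669.
Then c = 794.7 − a·158 − b·169 = 726.47.
At (-13, 346): z_contact = −3.30 + 57.67 + 726.47 = 780.85 m.
Depth below ground = 798.4 − 780.85 = 17.6 m.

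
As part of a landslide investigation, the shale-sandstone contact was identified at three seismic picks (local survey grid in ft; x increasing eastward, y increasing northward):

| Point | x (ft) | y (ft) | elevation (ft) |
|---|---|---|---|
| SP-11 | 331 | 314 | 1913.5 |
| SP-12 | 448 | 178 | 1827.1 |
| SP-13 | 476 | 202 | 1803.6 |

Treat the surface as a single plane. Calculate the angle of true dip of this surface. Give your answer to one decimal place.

38.6°

Two edge vectors: SP-11→SP-12 = (117, -136, -86.4), SP-11→SP-13 = (145, -112, -109.9).
Normal n = (SP-11→SP-12) × (SP-11→SP-13) = (5269.6, 330.3, 6616).
So ∂z/∂x = −n_x/n_z = −0.79649 and ∂z/∂y = −n_y/n_z = −0.04992.
Gradient magnitude |∇z| = √(a² + b²) = √(0.63440 + 0.00249) = 0.79806.
True dip = arctan(0.79806) = 38.6°, dipping toward E (azimuth ≈ 086°).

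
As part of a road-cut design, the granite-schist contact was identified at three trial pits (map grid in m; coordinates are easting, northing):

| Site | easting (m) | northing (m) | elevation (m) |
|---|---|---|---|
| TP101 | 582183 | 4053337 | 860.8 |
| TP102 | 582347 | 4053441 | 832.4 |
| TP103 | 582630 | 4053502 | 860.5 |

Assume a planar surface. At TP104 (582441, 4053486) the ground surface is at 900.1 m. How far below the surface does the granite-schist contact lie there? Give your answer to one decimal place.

Let the plane be z = a·easting + b·northing + c.
TP102−TP101: 164a + 104b = −28.4;  TP103−TP101: 447a + 165b = −0.3.
Solving gives a = 0.239592341, b = −0.650895615.
Then c = 860.8 − a·582183 − b·4053337 = 2499673.49.
At (582441, 4053486): z_contact = 139548.40 − 2638396.26 + 2499673.49 = 825.63 m.
Depth below ground = 900.1 − 825.63 = 74.5 m.

74.5 m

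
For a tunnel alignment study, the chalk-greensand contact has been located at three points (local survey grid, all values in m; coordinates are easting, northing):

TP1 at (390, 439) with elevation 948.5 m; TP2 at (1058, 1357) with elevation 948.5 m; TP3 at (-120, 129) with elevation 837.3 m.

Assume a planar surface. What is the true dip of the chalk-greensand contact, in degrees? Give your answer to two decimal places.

25.80°

Let the plane be z = a·easting + b·northing + c.
TP2−TP1: 668a + 918b = 0;  TP3−TP1: −510a − 310b = −111.2.
Solving gives a = 0.39097, b = −0.28449.
Gradient magnitude |∇z| = √(a² + b²) = √(0.15286 + 0.08094) = 0.48352.
True dip = arctan(0.48352) = 25.80°, dipping toward NW (azimuth ≈ 306°).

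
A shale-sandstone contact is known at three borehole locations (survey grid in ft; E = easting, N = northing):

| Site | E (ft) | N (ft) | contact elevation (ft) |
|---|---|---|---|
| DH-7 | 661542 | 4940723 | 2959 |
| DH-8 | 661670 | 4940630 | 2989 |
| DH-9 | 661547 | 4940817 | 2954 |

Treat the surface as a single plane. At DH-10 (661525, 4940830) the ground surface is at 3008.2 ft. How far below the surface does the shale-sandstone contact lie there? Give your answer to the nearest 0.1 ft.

Let the plane be z = a·E + b·N + c.
DH-8−DH-7: 128a − 93b = 30;  DH-9−DH-7: 5a + 94b = −5.
Solving gives a = 0.188445227, b = −0.063215172.
Then c = 2959 − a·661542 − b·4940723 = 190623.22.
At (661525, 4940830): z_contact = 124661.23 − 312335.42 + 190623.22 = 2949.03 ft.
Depth below ground = 3008.2 − 2949.03 = 59.2 ft.

59.2 ft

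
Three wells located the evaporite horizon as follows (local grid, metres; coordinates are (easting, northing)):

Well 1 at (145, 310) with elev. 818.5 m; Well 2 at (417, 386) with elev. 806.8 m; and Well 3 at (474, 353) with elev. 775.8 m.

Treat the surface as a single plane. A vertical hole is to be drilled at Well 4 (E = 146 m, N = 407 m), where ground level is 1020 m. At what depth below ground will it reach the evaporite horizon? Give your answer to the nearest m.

145 m

Let the plane be z = a·E + b·N + c.
Well 2−Well 1: 272a + 76b = −11.7;  Well 3−Well 1: 329a + 43b = −42.7.
Solving gives a = −0.20605, b = 0.58349.
Then c = 818.5 − a·145 − b·310 = 667.49.
At (146, 407): z_contact = −30.1 + 237.5 + 667.49 = 874.9 m.
Depth below ground = 1020 − 874.9 = 145 m.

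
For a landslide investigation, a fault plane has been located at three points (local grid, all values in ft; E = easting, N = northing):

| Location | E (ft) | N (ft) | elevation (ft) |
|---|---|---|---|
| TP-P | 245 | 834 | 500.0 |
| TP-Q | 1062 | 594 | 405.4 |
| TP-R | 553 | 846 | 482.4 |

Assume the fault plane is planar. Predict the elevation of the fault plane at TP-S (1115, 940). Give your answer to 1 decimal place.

Two edge vectors: TP-P→TP-Q = (817, -240, -94.6), TP-P→TP-R = (308, 12, -17.6).
Normal n = (TP-P→TP-Q) × (TP-P→TP-R) = (5359.2, -14757.6, 83724).
So ∂z/∂E = −n_x/n_z = −0.064010 and ∂z/∂N = −n_y/n_z = 0.176265.
Intercept c from TP-P: 500 + 15.68 − 147.00 = 368.68.
At (1115, 940): z = −71.4 + 165.7 + 368.68 = 463.0 ft.

463.0 ft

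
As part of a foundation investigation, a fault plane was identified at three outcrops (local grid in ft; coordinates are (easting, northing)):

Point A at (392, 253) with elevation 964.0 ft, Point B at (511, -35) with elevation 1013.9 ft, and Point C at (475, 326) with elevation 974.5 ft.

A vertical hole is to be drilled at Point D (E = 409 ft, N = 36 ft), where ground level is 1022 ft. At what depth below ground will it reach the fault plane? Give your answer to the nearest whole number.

35 ft

Two edge vectors: Point A→Point B = (119, -288, 49.9), Point A→Point C = (83, 73, 10.5).
Normal n = (Point A→Point B) × (Point A→Point C) = (-6666.7, 2892.2, 32591).
So ∂z/∂E = −n_x/n_z = 0.20456 and ∂z/∂N = −n_y/n_z = −0.08874.
Intercept c from Point A: 964 − 80.19 + 22.45 = 906.27.
At (409, 36): z_contact = 83.7 − 3.2 + 906.27 = 986.7 ft.
Depth below ground = 1022 − 986.7 = 35 ft.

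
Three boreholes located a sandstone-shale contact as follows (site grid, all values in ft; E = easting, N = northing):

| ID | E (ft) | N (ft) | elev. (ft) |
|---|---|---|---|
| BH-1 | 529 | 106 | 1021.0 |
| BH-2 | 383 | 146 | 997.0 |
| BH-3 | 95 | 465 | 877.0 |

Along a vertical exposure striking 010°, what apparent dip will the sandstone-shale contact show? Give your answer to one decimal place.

15.8°

Two edge vectors: BH-1→BH-2 = (-146, 40, -24), BH-1→BH-3 = (-434, 359, -144).
Normal n = (BH-1→BH-2) × (BH-1→BH-3) = (2856, -10608, -35054).
So ∂z/∂E = −n_x/n_z = 0.08147 and ∂z/∂N = −n_y/n_z = −0.30262.
Unit vector along 010° is (sin 10°, cos 10°) = (0.1736, 0.9848).
Slope in that direction = a·(0.1736) + b·(0.9848) = −0.28387.
Apparent dip = arctan|0.28387| = 15.8° (true dip is 17.4°, so apparent ≤ true as expected).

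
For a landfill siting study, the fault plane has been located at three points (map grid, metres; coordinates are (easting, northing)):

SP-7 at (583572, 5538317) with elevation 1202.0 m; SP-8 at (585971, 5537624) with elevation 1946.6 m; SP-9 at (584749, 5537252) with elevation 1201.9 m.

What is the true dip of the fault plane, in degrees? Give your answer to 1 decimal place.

Two edge vectors: SP-7→SP-8 = (2399, -693, 744.6), SP-7→SP-9 = (1177, -1065, -0.1).
Normal n = (SP-7→SP-8) × (SP-7→SP-9) = (793068.3, 876634.1, -1739274).
So ∂z/∂E = −n_x/n_z = 0.45598 and ∂z/∂N = −n_y/n_z = 0.50402.
Gradient magnitude |∇z| = √(a² + b²) = √(0.20791 + 0.25404) = 0.67967.
True dip = arctan(0.67967) = 34.2°, dipping toward SW (azimuth ≈ 222°).

34.2°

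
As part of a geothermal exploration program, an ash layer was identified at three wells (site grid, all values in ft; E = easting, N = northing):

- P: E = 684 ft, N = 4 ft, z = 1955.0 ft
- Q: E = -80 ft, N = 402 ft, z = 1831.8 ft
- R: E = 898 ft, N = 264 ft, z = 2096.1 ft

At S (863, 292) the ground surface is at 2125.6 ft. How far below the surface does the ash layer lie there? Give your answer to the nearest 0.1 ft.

32.3 ft

Let the plane be z = a·E + b·N + c.
Q−P: −764a + 398b = −123.2;  R−P: 214a + 260b = 141.1.
Solving gives a = 0.31073, b = 0.28694.
Then c = 1955 − a·684 − b·4 = 1741.31.
At (863, 292): z_contact = 268.16 + 83.79 + 1741.31 = 2093.26 ft.
Depth below ground = 2125.6 − 2093.26 = 32.3 ft.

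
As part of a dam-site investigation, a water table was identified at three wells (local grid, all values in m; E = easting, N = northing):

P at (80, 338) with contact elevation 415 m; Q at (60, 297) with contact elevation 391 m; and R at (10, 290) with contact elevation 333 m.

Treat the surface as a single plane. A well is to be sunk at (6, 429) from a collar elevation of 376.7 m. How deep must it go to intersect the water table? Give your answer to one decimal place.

Let the plane be z = a·E + b·N + c.
Q−P: −20a − 41b = −24;  R−P: −70a − 48b = −82.
Solving gives a = 1.15707, b = 0.02094.
Then c = 415 − a·80 − b·338 = 315.36.
At (6, 429): z_contact = 6.94 + 8.98 + 315.36 = 331.28 m.
Depth below ground = 376.7 − 331.28 = 45.4 m.

45.4 m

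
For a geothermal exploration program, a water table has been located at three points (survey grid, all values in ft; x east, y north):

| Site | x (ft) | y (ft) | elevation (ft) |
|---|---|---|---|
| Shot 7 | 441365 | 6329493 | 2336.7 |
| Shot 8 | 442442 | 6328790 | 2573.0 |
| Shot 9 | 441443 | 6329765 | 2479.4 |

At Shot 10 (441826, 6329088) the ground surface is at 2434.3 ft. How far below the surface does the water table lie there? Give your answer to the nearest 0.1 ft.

Let the plane be z = a·x + b·y + c.
Shot 8−Shot 7: 1077a − 703b = 236.3;  Shot 9−Shot 7: 78a + 272b = 142.7.
Solving gives a = 0.473266567, b = 0.388916205.
Then c = 2336.7 − a·441365 − b·6329493 = −2668189.00.
At (441826, 6329088): z_contact = 209101.47 + 2461484.89 − 2668189.00 = 2397.36 ft.
Depth below ground = 2434.3 − 2397.36 = 36.9 ft.

36.9 ft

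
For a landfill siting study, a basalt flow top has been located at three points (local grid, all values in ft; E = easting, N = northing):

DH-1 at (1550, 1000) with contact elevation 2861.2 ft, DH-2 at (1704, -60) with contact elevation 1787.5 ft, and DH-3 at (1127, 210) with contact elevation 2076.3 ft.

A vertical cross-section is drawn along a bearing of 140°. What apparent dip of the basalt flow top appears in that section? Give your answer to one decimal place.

38.3°

Two edge vectors: DH-1→DH-2 = (154, -1060, -1073.7), DH-1→DH-3 = (-423, -790, -784.9).
Normal n = (DH-1→DH-2) × (DH-1→DH-3) = (-16229, 575049.7, -570040).
So ∂z/∂E = −n_x/n_z = −0.02847 and ∂z/∂N = −n_y/n_z = 1.00879.
Unit vector along 140° is (sin 140°, cos 140°) = (0.6428, -0.7660).
Slope in that direction = a·(0.6428) + b·(-0.7660) = −0.79108.
Apparent dip = arctan|0.79108| = 38.3° (true dip is 45.3°, so apparent ≤ true as expected).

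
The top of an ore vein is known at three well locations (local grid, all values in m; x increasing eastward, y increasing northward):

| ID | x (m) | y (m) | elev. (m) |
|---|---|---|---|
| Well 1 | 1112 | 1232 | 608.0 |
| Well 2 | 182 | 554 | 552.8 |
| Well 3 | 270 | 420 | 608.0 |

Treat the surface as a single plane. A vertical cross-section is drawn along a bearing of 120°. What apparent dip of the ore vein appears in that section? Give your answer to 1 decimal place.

18.6°

Let the plane be z = a·x + b·y + c.
Well 2−Well 1: −930a − 678b = −55.2;  Well 3−Well 1: −842a − 812b = 0.
Solving gives a = 0.24322, b = −0.25221.
Unit vector along 120° is (sin 120°, cos 120°) = (0.8660, -0.5000).
Slope in that direction = a·(0.8660) + b·(-0.5000) = 0.33674.
Apparent dip = arctan|0.33674| = 18.6° (true dip is 19.3°, so apparent ≤ true as expected).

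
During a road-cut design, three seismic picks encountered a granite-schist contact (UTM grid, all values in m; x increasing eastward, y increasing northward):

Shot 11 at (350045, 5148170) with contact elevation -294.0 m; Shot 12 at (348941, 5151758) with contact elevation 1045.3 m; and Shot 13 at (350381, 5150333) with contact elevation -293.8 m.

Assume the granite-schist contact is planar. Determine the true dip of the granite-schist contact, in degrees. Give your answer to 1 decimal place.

39.2°

Two edge vectors: Shot 11→Shot 12 = (-1104, 3588, 1339.3), Shot 11→Shot 13 = (336, 2163, 0.2).
Normal n = (Shot 11→Shot 12) × (Shot 11→Shot 13) = (-2896188.3, 450225.6, -3593520).
So ∂z/∂x = −n_x/n_z = −0.80595 and ∂z/∂y = −n_y/n_z = 0.12529.
Gradient magnitude |∇z| = √(a² + b²) = √(0.64955 + 0.01570) = 0.81563.
True dip = arctan(0.81563) = 39.2°, dipping toward E (azimuth ≈ 099°).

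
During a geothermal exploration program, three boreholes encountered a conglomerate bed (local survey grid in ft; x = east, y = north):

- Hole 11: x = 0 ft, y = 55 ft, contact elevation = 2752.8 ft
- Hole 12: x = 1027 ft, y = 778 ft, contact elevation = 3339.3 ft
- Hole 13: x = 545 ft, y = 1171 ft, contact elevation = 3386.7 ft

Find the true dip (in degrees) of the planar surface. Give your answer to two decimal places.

Two edge vectors: Hole 11→Hole 12 = (1027, 723, 586.5), Hole 11→Hole 13 = (545, 1116, 633.9).
Normal n = (Hole 11→Hole 12) × (Hole 11→Hole 13) = (-196224.3, -331372.8, 752097).
So ∂z/∂x = −n_x/n_z = 0.26090 and ∂z/∂y = −n_y/n_z = 0.44060.
Gradient magnitude |∇z| = √(a² + b²) = √(0.06807 + 0.19413) = 0.51205.
True dip = arctan(0.51205) = 27.11°, dipping toward SSW (azimuth ≈ 211°).

27.11°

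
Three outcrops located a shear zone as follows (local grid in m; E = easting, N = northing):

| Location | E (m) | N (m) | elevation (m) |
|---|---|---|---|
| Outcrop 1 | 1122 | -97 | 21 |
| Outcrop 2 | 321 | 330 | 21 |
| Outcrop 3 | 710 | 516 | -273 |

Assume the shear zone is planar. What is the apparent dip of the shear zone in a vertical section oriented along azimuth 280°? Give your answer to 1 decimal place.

Two edge vectors: Outcrop 1→Outcrop 2 = (-801, 427, 0), Outcrop 1→Outcrop 3 = (-412, 613, -294).
Normal n = (Outcrop 1→Outcrop 2) × (Outcrop 1→Outcrop 3) = (-125538, -235494, -315089).
So ∂z/∂E = −n_x/n_z = −0.39842 and ∂z/∂N = −n_y/n_z = −0.74739.
Unit vector along 280° is (sin 280°, cos 280°) = (-0.9848, 0.1736).
Slope in that direction = a·(-0.9848) + b·(0.1736) = 0.26259.
Apparent dip = arctan|0.26259| = 14.7° (true dip is 40.3°, so apparent ≤ true as expected).

14.7°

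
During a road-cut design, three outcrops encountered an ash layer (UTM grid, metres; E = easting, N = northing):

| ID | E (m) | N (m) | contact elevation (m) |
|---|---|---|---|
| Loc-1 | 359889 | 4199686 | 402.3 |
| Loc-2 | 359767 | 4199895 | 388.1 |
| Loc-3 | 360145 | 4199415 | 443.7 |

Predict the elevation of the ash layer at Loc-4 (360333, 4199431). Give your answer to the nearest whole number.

Let the plane be z = a·E + b·N + c.
Loc-2−Loc-1: −122a + 209b = −14.2;  Loc-3−Loc-1: 256a − 271b = 41.4.
Solving gives a = 0.23502593, b = 0.06924958.
Then c = 402.3 − a·359889 − b·4199686 = −375007.46.
At (360333, 4199431): z = 84687.6 + 290808.9 − 375007.46 = 489.0 m.

489 m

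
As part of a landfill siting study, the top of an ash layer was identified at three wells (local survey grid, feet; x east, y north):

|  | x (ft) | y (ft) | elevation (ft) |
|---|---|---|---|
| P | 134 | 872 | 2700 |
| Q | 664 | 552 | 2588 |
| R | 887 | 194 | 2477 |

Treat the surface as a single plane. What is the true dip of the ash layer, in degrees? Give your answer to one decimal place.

Let the plane be z = a·x + b·y + c.
Q−P: 530a − 320b = −112;  R−P: 753a − 678b = −223.
Solving gives a = −0.03866, b = 0.28598.
Gradient magnitude |∇z| = √(a² + b²) = √(0.00149 + 0.08178) = 0.28858.
True dip = arctan(0.28858) = 16.1°, dipping toward S (azimuth ≈ 172°).

16.1°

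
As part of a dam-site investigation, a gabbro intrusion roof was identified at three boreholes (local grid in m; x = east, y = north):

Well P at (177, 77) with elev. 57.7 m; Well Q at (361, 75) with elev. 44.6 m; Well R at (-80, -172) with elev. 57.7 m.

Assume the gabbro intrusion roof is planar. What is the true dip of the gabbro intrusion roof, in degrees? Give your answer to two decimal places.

5.78°

Let the plane be z = a·x + b·y + c.
Well Q−Well P: 184a − 2b = −13.1;  Well R−Well P: −257a − 249b = 0.
Solving gives a = −0.07041, b = 0.07267.
Gradient magnitude |∇z| = √(a² + b²) = √(0.00496 + 0.00528) = 0.10118.
True dip = arctan(0.10118) = 5.78°, dipping toward SE (azimuth ≈ 136°).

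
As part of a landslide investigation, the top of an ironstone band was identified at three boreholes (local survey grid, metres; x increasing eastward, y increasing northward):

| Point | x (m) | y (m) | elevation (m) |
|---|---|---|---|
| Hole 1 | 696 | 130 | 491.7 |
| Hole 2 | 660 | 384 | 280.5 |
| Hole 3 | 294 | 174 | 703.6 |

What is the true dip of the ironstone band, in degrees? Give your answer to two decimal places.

Let the plane be z = a·x + b·y + c.
Hole 2−Hole 1: −36a + 254b = −211.2;  Hole 3−Hole 1: −402a + 44b = 211.9.
Solving gives a = −0.62786, b = −0.92048.
Gradient magnitude |∇z| = √(a² + b²) = √(0.39421 + 0.84729) = 1.11423.
True dip = arctan(1.11423) = 48.09°, dipping toward NE (azimuth ≈ 034°).

48.09°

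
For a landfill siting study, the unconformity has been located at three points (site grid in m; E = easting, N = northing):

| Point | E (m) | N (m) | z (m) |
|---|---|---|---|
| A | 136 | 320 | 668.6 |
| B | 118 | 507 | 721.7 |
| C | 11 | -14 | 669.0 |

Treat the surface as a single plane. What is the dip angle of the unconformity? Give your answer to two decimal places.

Let the plane be z = a·E + b·N + c.
B−A: −18a + 187b = 53.1;  C−A: −125a − 334b = 0.4.
Solving gives a = −0.60606, b = 0.22562.
Gradient magnitude |∇z| = √(a² + b²) = √(0.36731 + 0.05090) = 0.64669.
True dip = arctan(0.64669) = 32.89°, dipping toward ESE (azimuth ≈ 110°).

32.89°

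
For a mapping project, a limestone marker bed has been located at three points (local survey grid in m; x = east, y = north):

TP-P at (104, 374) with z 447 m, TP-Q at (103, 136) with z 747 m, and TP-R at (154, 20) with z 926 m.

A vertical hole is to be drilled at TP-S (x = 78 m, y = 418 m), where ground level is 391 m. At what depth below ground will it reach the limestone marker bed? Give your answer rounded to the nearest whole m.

Let the plane be z = a·x + b·y + c.
TP-Q−TP-P: −1a − 238b = 300;  TP-R−TP-P: 50a − 354b = 479.
Solving gives a = 0.63669, b = −1.26318.
Then c = 447 − a·104 − b·374 = 853.21.
At (78, 418): z_contact = 49.7 − 528.0 + 853.21 = 374.9 m.
Depth below ground = 391 − 374.9 = 16 m.

16 m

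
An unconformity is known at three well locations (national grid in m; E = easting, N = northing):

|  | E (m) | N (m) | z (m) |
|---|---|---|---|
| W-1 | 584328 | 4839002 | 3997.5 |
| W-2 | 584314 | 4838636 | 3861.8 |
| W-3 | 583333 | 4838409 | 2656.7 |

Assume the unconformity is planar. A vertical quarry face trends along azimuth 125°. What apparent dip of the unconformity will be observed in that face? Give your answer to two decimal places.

37.13°

Two edge vectors: W-1→W-2 = (-14, -366, -135.7), W-1→W-3 = (-995, -593, -1340.8).
Normal n = (W-1→W-2) × (W-1→W-3) = (410262.7, 116250.3, -355868).
So ∂z/∂E = −n_x/n_z = 1.15285 and ∂z/∂N = −n_y/n_z = 0.32667.
Unit vector along 125° is (sin 125°, cos 125°) = (0.8192, -0.5736).
Slope in that direction = a·(0.8192) + b·(-0.5736) = 0.75699.
Apparent dip = arctan|0.75699| = 37.13° (true dip is 50.2°, so apparent ≤ true as expected).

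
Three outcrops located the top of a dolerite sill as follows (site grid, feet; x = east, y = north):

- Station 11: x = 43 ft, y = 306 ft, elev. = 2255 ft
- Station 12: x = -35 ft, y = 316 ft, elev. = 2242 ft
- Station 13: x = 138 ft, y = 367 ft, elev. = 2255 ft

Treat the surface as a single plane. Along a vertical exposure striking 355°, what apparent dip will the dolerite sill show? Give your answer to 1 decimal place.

12.8°

Two edge vectors: Station 11→Station 12 = (-78, 10, -13), Station 11→Station 13 = (95, 61, 0).
Normal n = (Station 11→Station 12) × (Station 11→Station 13) = (793, -1235, -5708).
So ∂z/∂x = −n_x/n_z = 0.13893 and ∂z/∂y = −n_y/n_z = −0.21636.
Unit vector along 355° is (sin 355°, cos 355°) = (-0.0872, 0.9962).
Slope in that direction = a·(-0.0872) + b·(0.9962) = −0.22765.
Apparent dip = arctan|0.22765| = 12.8° (true dip is 14.4°, so apparent ≤ true as expected).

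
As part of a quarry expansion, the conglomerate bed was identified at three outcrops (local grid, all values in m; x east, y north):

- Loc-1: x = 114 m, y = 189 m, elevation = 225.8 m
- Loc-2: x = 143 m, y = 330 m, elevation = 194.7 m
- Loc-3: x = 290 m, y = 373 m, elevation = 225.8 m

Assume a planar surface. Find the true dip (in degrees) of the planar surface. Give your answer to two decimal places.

22.12°

Let the plane be z = a·x + b·y + c.
Loc-2−Loc-1: 29a + 141b = −31.1;  Loc-3−Loc-1: 176a + 184b = 0.
Solving gives a = 0.29376, b = −0.28099.
Gradient magnitude |∇z| = √(a² + b²) = √(0.08629 + 0.07895) = 0.40651.
True dip = arctan(0.40651) = 22.12°, dipping toward NW (azimuth ≈ 314°).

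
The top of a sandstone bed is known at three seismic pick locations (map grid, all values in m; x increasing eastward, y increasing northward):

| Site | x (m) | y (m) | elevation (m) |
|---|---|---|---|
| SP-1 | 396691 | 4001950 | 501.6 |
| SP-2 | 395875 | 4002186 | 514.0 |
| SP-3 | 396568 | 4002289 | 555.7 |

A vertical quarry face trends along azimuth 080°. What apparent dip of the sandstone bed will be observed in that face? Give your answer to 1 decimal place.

Let the plane be z = a·x + b·y + c.
SP-2−SP-1: −816a + 236b = 12.4;  SP-3−SP-1: −123a + 339b = 54.1.
Solving gives a = 0.03459, b = 0.17214.
Unit vector along 080° is (sin 80°, cos 80°) = (0.9848, 0.1736).
Slope in that direction = a·(0.9848) + b·(0.1736) = 0.06395.
Apparent dip = arctan|0.06395| = 3.7° (true dip is 10.0°, so apparent ≤ true as expected).

3.7°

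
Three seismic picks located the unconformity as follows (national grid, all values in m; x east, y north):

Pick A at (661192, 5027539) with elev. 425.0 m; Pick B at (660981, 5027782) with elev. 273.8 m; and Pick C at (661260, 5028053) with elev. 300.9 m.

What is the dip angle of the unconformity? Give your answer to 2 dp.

Let the plane be z = a·x + b·y + c.
Pick B−Pick A: −211a + 243b = −151.2;  Pick C−Pick A: 68a + 514b = −124.1.
Solving gives a = 0.38055, b = −0.29178.
Gradient magnitude |∇z| = √(a² + b²) = √(0.14482 + 0.08514) = 0.47954.
True dip = arctan(0.47954) = 25.62°, dipping toward NW (azimuth ≈ 307°).

25.62°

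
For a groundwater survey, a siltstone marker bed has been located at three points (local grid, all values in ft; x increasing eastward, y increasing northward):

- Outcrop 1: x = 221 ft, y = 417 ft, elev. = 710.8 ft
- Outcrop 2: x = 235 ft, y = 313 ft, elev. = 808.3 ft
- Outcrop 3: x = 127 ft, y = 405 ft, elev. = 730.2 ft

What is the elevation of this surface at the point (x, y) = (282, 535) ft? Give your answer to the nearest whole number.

Two edge vectors: Outcrop 1→Outcrop 2 = (14, -104, 97.5), Outcrop 1→Outcrop 3 = (-94, -12, 19.4).
Normal n = (Outcrop 1→Outcrop 2) × (Outcrop 1→Outcrop 3) = (-847.6, -9436.6, -9944).
So ∂z/∂x = −n_x/n_z = −0.08524 and ∂z/∂y = −n_y/n_z = −0.94897.
Intercept c from Outcrop 1: 710.8 + 18.84 + 395.72 = 1125.36.
At (282, 535): z = −24.0 − 507.7 + 1125.36 = 593.6 ft.

594 ft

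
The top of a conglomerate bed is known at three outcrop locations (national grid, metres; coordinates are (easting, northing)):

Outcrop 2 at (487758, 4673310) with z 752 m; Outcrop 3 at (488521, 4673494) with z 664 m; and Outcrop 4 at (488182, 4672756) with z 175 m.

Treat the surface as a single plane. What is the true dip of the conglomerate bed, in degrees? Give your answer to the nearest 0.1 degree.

Two edge vectors: Outcrop 2→Outcrop 3 = (763, 184, -88), Outcrop 2→Outcrop 4 = (424, -554, -577).
Normal n = (Outcrop 2→Outcrop 3) × (Outcrop 2→Outcrop 4) = (-154920, 402939, -500718).
So ∂z/∂E = −n_x/n_z = −0.30940 and ∂z/∂N = −n_y/n_z = 0.80472.
Gradient magnitude |∇z| = √(a² + b²) = √(0.09573 + 0.64758) = 0.86215.
True dip = arctan(0.86215) = 40.8°, dipping toward SSE (azimuth ≈ 159°).

40.8°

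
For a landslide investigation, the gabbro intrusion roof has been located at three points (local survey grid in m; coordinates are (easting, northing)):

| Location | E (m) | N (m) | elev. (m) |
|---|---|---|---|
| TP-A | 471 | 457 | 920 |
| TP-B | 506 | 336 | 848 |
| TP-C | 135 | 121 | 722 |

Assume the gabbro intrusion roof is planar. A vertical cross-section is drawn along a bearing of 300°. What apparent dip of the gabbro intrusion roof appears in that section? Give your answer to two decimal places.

16.74°

Two edge vectors: TP-A→TP-B = (35, -121, -72), TP-A→TP-C = (-336, -336, -198).
Normal n = (TP-A→TP-B) × (TP-A→TP-C) = (-234, 31122, -52416).
So ∂z/∂E = −n_x/n_z = −0.00446 and ∂z/∂N = −n_y/n_z = 0.59375.
Unit vector along 300° is (sin 300°, cos 300°) = (-0.8660, 0.5000).
Slope in that direction = a·(-0.8660) + b·(0.5000) = 0.30074.
Apparent dip = arctan|0.30074| = 16.74° (true dip is 30.7°, so apparent ≤ true as expected).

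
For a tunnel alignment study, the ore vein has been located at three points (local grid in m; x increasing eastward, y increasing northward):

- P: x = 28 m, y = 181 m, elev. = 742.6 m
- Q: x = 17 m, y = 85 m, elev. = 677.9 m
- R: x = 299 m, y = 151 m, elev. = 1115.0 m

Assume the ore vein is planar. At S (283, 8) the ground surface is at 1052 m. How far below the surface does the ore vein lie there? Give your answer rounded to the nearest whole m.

33 m

Two edge vectors: P→Q = (-11, -96, -64.7), P→R = (271, -30, 372.4).
Normal n = (P→Q) × (P→R) = (-37691.4, -13437.3, 26346).
So ∂z/∂x = −n_x/n_z = 1.43063 and ∂z/∂y = −n_y/n_z = 0.51003.
Intercept c from P: 742.6 − 40.06 − 92.32 = 610.23.
At (283, 8): z_contact = 404.9 + 4.1 + 610.23 = 1019.2 m.
Depth below ground = 1052 − 1019.2 = 33 m.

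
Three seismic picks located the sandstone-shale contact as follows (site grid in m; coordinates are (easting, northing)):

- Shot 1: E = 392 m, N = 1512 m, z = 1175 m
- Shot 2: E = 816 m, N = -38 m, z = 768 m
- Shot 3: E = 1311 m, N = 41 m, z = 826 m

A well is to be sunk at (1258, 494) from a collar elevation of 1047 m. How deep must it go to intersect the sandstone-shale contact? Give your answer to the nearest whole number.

Two edge vectors: Shot 1→Shot 2 = (424, -1550, -407), Shot 1→Shot 3 = (919, -1471, -349).
Normal n = (Shot 1→Shot 2) × (Shot 1→Shot 3) = (-57747, -226057, 800746).
So ∂z/∂E = −n_x/n_z = 0.07212 and ∂z/∂N = −n_y/n_z = 0.28231.
Intercept c from Shot 1: 1175 − 28.27 − 426.85 = 719.88.
At (1258, 494): z_contact = 90.7 + 139.5 + 719.88 = 950.1 m.
Depth below ground = 1047 − 950.1 = 97 m.

97 m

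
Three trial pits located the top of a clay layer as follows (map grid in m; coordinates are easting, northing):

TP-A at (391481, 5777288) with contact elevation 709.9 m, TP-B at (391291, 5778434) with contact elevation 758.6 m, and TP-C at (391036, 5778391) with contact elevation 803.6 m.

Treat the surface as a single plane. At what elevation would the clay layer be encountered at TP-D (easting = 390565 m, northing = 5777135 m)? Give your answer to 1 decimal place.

Let the plane be z = a·easting + b·northing + c.
TP-B−TP-A: −190a + 1146b = 48.7;  TP-C−TP-A: −445a + 1103b = 93.7.
Solving gives a = −0.178642144, b = 0.012877830.
Then c = 709.9 − a·391481 − b·5777288 = −3754.03.
At (390565, 5777135): z = −69771.4 + 74397.0 − 3754.03 = 871.6 m.

871.6 m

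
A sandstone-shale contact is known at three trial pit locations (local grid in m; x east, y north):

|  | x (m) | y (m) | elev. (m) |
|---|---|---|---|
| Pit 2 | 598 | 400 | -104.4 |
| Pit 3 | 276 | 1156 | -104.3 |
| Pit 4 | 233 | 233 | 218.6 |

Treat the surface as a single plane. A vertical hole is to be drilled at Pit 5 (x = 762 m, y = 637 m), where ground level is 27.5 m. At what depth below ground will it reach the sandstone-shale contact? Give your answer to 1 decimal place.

Let the plane be z = a·x + b·y + c.
Pit 3−Pit 2: −322a + 756b = 0.1;  Pit 4−Pit 2: −365a − 167b = 323.
Solving gives a = −0.740656, b = −0.315332.
Then c = -104.4 − a·598 − b·400 = 464.65.
At (762, 637): z_contact = −564.38 − 200.87 + 464.65 = -300.60 m.
Depth below ground = 27.5 − (-300.60) = 328.1 m.

328.1 m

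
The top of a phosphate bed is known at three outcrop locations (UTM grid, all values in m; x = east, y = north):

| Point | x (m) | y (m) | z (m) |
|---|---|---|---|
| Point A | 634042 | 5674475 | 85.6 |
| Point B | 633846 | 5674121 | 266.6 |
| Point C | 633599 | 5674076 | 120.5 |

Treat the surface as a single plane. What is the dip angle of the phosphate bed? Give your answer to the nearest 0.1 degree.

50.3°

Two edge vectors: Point A→Point B = (-196, -354, 181), Point A→Point C = (-443, -399, 34.9).
Normal n = (Point A→Point B) × (Point A→Point C) = (59864.4, -73342.6, -78618).
So ∂z/∂x = −n_x/n_z = 0.76146 and ∂z/∂y = −n_y/n_z = −0.93290.
Gradient magnitude |∇z| = √(a² + b²) = √(0.57982 + 0.87030) = 1.20421.
True dip = arctan(1.20421) = 50.3°, dipping toward NW (azimuth ≈ 321°).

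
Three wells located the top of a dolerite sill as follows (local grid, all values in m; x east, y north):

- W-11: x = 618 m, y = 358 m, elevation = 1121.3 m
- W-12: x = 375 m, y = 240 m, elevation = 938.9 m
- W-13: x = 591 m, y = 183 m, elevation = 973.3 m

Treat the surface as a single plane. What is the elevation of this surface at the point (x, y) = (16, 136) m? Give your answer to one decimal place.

724.9 m

Two edge vectors: W-11→W-12 = (-243, -118, -182.4), W-11→W-13 = (-27, -175, -148).
Normal n = (W-11→W-12) × (W-11→W-13) = (-14456, -31039.2, 39339).
So ∂z/∂x = −n_x/n_z = 0.36747 and ∂z/∂y = −n_y/n_z = 0.78902.
Intercept c from W-11: 1121.3 − 227.10 − 282.47 = 611.73.
At (16, 136): z = 5.9 + 107.3 + 611.73 = 724.9 m.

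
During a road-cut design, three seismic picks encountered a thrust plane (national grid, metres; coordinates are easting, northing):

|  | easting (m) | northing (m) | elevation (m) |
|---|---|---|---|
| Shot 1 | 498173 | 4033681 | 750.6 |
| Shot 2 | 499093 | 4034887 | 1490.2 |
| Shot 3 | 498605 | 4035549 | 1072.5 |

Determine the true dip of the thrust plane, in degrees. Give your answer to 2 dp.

39.68°

Let the plane be z = a·easting + b·northing + c.
Shot 2−Shot 1: 920a + 1206b = 739.6;  Shot 3−Shot 1: 432a + 1868b = 321.9.
Solving gives a = 0.82948, b = −0.01951.
Gradient magnitude |∇z| = √(a² + b²) = √(0.68804 + 0.00038) = 0.82971.
True dip = arctan(0.82971) = 39.68°, dipping toward W (azimuth ≈ 271°).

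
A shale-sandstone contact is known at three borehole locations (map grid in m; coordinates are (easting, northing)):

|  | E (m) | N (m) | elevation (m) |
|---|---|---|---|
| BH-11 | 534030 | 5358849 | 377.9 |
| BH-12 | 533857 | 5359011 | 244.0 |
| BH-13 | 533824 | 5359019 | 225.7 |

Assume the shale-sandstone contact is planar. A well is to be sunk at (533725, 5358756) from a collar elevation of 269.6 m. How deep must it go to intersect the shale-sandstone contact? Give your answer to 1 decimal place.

Two edge vectors: BH-11→BH-12 = (-173, 162, -133.9), BH-11→BH-13 = (-206, 170, -152.2).
Normal n = (BH-11→BH-12) × (BH-11→BH-13) = (-1893.4, 1252.8, 3962).
So ∂z/∂E = −n_x/n_z = 0.477889955 and ∂z/∂N = −n_y/n_z = −0.316203937.
Intercept c from BH-11: 377.9 − 255207.57 + 1694489.15 = 1439659.48.
At (533725, 5358756): z_contact = 255061.82 − 1694459.75 + 1439659.48 = 261.55 m.
Depth below ground = 269.6 − 261.55 = 8.0 m.

8.0 m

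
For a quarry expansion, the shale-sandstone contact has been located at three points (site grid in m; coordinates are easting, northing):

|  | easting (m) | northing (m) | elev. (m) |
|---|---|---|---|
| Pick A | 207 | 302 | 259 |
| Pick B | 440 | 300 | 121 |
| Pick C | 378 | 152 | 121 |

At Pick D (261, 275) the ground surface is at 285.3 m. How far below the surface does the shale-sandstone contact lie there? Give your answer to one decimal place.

Two edge vectors: Pick A→Pick B = (233, -2, -138), Pick A→Pick C = (171, -150, -138).
Normal n = (Pick A→Pick B) × (Pick A→Pick C) = (-20424, 8556, -34608).
So ∂z/∂easting = −n_x/n_z = −0.59015 and ∂z/∂northing = −n_y/n_z = 0.24723.
Intercept c from Pick A: 259 + 122.16 − 74.66 = 306.50.
At (261, 275): z_contact = −154.03 + 67.99 + 306.50 = 220.46 m.
Depth below ground = 285.3 − 220.46 = 64.8 m.

64.8 m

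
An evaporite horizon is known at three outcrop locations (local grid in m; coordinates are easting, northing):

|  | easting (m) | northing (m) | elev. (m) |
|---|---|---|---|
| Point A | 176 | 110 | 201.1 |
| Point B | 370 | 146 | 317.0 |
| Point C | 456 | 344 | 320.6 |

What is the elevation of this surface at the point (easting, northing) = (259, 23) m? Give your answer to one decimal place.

277.6 m

Let the plane be z = a·easting + b·northing + c.
Point B−Point A: 194a + 36b = 115.9;  Point C−Point A: 280a + 234b = 119.5.
Solving gives a = 0.64613, b = −0.26246.
Then c = 201.1 − a·176 − b·110 = 116.25.
At (259, 23): z = 167.3 − 6.0 + 116.25 = 277.6 m.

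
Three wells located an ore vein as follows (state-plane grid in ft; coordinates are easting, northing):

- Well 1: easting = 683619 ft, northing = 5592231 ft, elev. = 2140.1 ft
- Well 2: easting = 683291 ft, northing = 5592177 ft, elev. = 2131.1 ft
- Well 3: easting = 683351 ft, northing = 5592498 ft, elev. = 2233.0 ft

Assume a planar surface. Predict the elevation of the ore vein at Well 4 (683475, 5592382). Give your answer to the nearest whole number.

2192 ft

Let the plane be z = a·easting + b·northing + c.
Well 2−Well 1: −328a − 54b = −9;  Well 3−Well 1: −268a + 267b = 92.9.
Solving gives a = −0.02561148, b = 0.32223267.
Then c = 2140.1 − a·683619 − b·5592231 = −1782350.96.
At (683475, 5592382): z = −17504.8 + 1802048.2 − 1782350.96 = 2192.4 ft.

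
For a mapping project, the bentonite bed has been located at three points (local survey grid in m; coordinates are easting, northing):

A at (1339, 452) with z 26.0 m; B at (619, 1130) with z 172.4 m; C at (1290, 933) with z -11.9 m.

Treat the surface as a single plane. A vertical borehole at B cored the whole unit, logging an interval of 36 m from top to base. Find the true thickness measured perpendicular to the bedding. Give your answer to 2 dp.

Let the plane be z = a·easting + b·northing + c.
B−A: −720a + 678b = 146.4;  C−A: −49a + 481b = −37.9.
Solving gives a = −0.30698, b = −0.11007.
|∇z| = √(a²+b²) = 0.32611, so dip δ = arctan(0.32611) = 18.06°.
True thickness = vertical thickness × cos δ = 36 × cos 18.06° = 34.23 m.

34.23 m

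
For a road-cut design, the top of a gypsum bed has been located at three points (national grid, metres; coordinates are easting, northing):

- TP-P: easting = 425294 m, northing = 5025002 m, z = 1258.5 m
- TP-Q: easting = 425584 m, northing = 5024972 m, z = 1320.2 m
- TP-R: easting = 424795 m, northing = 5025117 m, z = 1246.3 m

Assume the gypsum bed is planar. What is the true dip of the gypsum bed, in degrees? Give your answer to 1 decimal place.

Two edge vectors: TP-P→TP-Q = (290, -30, 61.7), TP-P→TP-R = (-499, 115, -12.2).
Normal n = (TP-P→TP-Q) × (TP-P→TP-R) = (-6729.5, -27250.3, 18380).
So ∂z/∂easting = −n_x/n_z = 0.36613 and ∂z/∂northing = −n_y/n_z = 1.48261.
Gradient magnitude |∇z| = √(a² + b²) = √(0.13405 + 2.19812) = 1.52715.
True dip = arctan(1.52715) = 56.8°, dipping toward SSW (azimuth ≈ 194°).

56.8°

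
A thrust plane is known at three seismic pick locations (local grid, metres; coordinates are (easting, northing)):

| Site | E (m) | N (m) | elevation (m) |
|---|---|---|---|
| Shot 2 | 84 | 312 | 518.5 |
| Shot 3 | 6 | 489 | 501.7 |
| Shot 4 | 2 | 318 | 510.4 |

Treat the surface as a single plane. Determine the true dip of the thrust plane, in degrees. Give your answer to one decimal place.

Two edge vectors: Shot 2→Shot 3 = (-78, 177, -16.8), Shot 2→Shot 4 = (-82, 6, -8.1).
Normal n = (Shot 2→Shot 3) × (Shot 2→Shot 4) = (-1332.9, 745.8, 14046).
So ∂z/∂E = −n_x/n_z = 0.09490 and ∂z/∂N = −n_y/n_z = −0.05310.
Gradient magnitude |∇z| = √(a² + b²) = √(0.00901 + 0.00282) = 0.10874.
True dip = arctan(0.10874) = 6.2°, dipping toward WNW (azimuth ≈ 299°).

6.2°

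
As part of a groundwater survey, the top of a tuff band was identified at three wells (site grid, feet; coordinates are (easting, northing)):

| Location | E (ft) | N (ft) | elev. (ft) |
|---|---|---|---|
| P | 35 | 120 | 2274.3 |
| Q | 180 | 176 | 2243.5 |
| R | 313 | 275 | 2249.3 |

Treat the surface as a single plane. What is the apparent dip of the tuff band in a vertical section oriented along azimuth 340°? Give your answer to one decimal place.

40.0°

Let the plane be z = a·E + b·N + c.
Q−P: 145a + 56b = −30.8;  R−P: 278a + 155b = −25.
Solving gives a = −0.48849, b = 0.71484.
Unit vector along 340° is (sin 340°, cos 340°) = (-0.3420, 0.9397).
Slope in that direction = a·(-0.3420) + b·(0.9397) = 0.83880.
Apparent dip = arctan|0.83880| = 40.0° (true dip is 40.9°, so apparent ≤ true as expected).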